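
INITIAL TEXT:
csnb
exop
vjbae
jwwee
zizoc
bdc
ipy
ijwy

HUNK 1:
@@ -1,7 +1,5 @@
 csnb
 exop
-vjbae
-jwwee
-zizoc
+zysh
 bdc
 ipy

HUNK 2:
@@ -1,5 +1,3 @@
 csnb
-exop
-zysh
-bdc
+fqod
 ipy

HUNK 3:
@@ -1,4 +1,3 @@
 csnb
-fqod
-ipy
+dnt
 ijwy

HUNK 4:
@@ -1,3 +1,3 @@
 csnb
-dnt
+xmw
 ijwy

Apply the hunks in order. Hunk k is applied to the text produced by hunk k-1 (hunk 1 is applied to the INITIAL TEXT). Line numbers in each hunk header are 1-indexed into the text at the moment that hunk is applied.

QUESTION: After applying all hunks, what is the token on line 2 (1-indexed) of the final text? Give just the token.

Hunk 1: at line 1 remove [vjbae,jwwee,zizoc] add [zysh] -> 6 lines: csnb exop zysh bdc ipy ijwy
Hunk 2: at line 1 remove [exop,zysh,bdc] add [fqod] -> 4 lines: csnb fqod ipy ijwy
Hunk 3: at line 1 remove [fqod,ipy] add [dnt] -> 3 lines: csnb dnt ijwy
Hunk 4: at line 1 remove [dnt] add [xmw] -> 3 lines: csnb xmw ijwy
Final line 2: xmw

Answer: xmw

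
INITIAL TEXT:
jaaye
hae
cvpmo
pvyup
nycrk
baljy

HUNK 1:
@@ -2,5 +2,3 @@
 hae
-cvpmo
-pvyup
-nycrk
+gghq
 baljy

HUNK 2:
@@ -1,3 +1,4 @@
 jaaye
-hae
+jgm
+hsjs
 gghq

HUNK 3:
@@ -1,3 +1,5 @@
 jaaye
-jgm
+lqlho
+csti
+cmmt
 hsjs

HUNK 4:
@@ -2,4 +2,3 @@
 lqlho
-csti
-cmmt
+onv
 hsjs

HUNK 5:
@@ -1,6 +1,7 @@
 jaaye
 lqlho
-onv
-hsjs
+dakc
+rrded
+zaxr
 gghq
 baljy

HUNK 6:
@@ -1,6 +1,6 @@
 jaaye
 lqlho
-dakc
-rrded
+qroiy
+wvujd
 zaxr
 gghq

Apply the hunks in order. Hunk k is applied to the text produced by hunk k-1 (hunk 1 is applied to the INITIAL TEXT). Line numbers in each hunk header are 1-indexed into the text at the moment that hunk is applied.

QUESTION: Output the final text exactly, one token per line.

Answer: jaaye
lqlho
qroiy
wvujd
zaxr
gghq
baljy

Derivation:
Hunk 1: at line 2 remove [cvpmo,pvyup,nycrk] add [gghq] -> 4 lines: jaaye hae gghq baljy
Hunk 2: at line 1 remove [hae] add [jgm,hsjs] -> 5 lines: jaaye jgm hsjs gghq baljy
Hunk 3: at line 1 remove [jgm] add [lqlho,csti,cmmt] -> 7 lines: jaaye lqlho csti cmmt hsjs gghq baljy
Hunk 4: at line 2 remove [csti,cmmt] add [onv] -> 6 lines: jaaye lqlho onv hsjs gghq baljy
Hunk 5: at line 1 remove [onv,hsjs] add [dakc,rrded,zaxr] -> 7 lines: jaaye lqlho dakc rrded zaxr gghq baljy
Hunk 6: at line 1 remove [dakc,rrded] add [qroiy,wvujd] -> 7 lines: jaaye lqlho qroiy wvujd zaxr gghq baljy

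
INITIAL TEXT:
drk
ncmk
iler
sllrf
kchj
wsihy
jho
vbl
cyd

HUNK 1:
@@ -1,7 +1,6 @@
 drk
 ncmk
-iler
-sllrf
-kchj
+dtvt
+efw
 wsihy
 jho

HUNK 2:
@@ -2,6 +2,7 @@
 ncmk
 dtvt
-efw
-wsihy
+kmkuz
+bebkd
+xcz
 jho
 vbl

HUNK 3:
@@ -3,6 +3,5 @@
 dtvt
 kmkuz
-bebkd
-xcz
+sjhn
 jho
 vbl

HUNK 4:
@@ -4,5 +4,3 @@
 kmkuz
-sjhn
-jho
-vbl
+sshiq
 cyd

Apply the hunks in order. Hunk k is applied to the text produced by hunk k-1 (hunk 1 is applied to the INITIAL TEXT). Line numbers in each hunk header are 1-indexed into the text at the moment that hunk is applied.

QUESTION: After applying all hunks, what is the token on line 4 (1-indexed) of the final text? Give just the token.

Answer: kmkuz

Derivation:
Hunk 1: at line 1 remove [iler,sllrf,kchj] add [dtvt,efw] -> 8 lines: drk ncmk dtvt efw wsihy jho vbl cyd
Hunk 2: at line 2 remove [efw,wsihy] add [kmkuz,bebkd,xcz] -> 9 lines: drk ncmk dtvt kmkuz bebkd xcz jho vbl cyd
Hunk 3: at line 3 remove [bebkd,xcz] add [sjhn] -> 8 lines: drk ncmk dtvt kmkuz sjhn jho vbl cyd
Hunk 4: at line 4 remove [sjhn,jho,vbl] add [sshiq] -> 6 lines: drk ncmk dtvt kmkuz sshiq cyd
Final line 4: kmkuz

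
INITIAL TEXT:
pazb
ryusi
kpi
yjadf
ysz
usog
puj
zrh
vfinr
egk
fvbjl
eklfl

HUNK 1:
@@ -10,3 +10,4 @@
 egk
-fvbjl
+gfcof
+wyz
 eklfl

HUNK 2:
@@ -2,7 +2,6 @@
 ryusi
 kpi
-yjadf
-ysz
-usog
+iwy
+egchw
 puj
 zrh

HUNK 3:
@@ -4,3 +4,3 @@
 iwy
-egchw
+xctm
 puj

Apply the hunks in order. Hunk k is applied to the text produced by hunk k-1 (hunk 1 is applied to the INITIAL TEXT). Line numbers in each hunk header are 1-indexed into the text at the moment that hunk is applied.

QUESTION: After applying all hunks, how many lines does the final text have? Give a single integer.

Answer: 12

Derivation:
Hunk 1: at line 10 remove [fvbjl] add [gfcof,wyz] -> 13 lines: pazb ryusi kpi yjadf ysz usog puj zrh vfinr egk gfcof wyz eklfl
Hunk 2: at line 2 remove [yjadf,ysz,usog] add [iwy,egchw] -> 12 lines: pazb ryusi kpi iwy egchw puj zrh vfinr egk gfcof wyz eklfl
Hunk 3: at line 4 remove [egchw] add [xctm] -> 12 lines: pazb ryusi kpi iwy xctm puj zrh vfinr egk gfcof wyz eklfl
Final line count: 12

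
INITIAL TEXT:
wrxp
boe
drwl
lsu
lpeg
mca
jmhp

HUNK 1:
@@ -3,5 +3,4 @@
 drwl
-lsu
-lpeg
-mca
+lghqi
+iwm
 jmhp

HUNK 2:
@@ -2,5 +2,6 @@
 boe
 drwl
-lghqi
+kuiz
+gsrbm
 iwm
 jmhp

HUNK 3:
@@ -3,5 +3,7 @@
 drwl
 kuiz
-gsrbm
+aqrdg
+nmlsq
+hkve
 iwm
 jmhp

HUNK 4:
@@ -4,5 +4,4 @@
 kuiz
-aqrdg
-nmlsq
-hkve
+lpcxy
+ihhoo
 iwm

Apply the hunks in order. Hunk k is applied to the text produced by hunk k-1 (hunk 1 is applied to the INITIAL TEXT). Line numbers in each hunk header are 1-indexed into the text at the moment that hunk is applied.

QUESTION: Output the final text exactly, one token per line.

Answer: wrxp
boe
drwl
kuiz
lpcxy
ihhoo
iwm
jmhp

Derivation:
Hunk 1: at line 3 remove [lsu,lpeg,mca] add [lghqi,iwm] -> 6 lines: wrxp boe drwl lghqi iwm jmhp
Hunk 2: at line 2 remove [lghqi] add [kuiz,gsrbm] -> 7 lines: wrxp boe drwl kuiz gsrbm iwm jmhp
Hunk 3: at line 3 remove [gsrbm] add [aqrdg,nmlsq,hkve] -> 9 lines: wrxp boe drwl kuiz aqrdg nmlsq hkve iwm jmhp
Hunk 4: at line 4 remove [aqrdg,nmlsq,hkve] add [lpcxy,ihhoo] -> 8 lines: wrxp boe drwl kuiz lpcxy ihhoo iwm jmhp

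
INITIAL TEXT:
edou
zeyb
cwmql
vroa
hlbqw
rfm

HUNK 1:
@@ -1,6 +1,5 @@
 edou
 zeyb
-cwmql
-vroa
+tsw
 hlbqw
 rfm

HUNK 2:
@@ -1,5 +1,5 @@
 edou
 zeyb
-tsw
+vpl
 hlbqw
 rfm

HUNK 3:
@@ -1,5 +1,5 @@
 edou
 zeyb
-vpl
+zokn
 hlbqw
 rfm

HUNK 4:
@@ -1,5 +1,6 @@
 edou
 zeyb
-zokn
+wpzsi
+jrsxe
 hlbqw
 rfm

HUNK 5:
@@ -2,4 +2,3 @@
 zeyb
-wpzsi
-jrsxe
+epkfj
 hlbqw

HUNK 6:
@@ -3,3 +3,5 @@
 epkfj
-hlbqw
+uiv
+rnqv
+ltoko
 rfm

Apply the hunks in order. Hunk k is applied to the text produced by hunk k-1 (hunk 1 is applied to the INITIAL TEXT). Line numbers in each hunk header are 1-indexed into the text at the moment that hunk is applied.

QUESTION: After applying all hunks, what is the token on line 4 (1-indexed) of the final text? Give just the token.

Hunk 1: at line 1 remove [cwmql,vroa] add [tsw] -> 5 lines: edou zeyb tsw hlbqw rfm
Hunk 2: at line 1 remove [tsw] add [vpl] -> 5 lines: edou zeyb vpl hlbqw rfm
Hunk 3: at line 1 remove [vpl] add [zokn] -> 5 lines: edou zeyb zokn hlbqw rfm
Hunk 4: at line 1 remove [zokn] add [wpzsi,jrsxe] -> 6 lines: edou zeyb wpzsi jrsxe hlbqw rfm
Hunk 5: at line 2 remove [wpzsi,jrsxe] add [epkfj] -> 5 lines: edou zeyb epkfj hlbqw rfm
Hunk 6: at line 3 remove [hlbqw] add [uiv,rnqv,ltoko] -> 7 lines: edou zeyb epkfj uiv rnqv ltoko rfm
Final line 4: uiv

Answer: uiv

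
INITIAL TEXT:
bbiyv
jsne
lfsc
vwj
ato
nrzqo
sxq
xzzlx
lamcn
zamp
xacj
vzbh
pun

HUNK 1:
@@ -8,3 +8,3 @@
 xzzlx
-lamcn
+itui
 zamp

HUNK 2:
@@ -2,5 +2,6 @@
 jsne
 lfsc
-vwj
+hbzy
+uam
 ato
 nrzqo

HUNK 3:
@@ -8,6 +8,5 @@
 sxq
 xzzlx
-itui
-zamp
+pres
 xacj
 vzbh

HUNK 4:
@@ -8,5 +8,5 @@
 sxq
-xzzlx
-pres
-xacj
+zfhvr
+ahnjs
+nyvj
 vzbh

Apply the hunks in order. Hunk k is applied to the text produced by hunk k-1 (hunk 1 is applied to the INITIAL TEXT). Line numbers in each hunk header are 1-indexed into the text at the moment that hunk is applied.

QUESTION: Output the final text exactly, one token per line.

Answer: bbiyv
jsne
lfsc
hbzy
uam
ato
nrzqo
sxq
zfhvr
ahnjs
nyvj
vzbh
pun

Derivation:
Hunk 1: at line 8 remove [lamcn] add [itui] -> 13 lines: bbiyv jsne lfsc vwj ato nrzqo sxq xzzlx itui zamp xacj vzbh pun
Hunk 2: at line 2 remove [vwj] add [hbzy,uam] -> 14 lines: bbiyv jsne lfsc hbzy uam ato nrzqo sxq xzzlx itui zamp xacj vzbh pun
Hunk 3: at line 8 remove [itui,zamp] add [pres] -> 13 lines: bbiyv jsne lfsc hbzy uam ato nrzqo sxq xzzlx pres xacj vzbh pun
Hunk 4: at line 8 remove [xzzlx,pres,xacj] add [zfhvr,ahnjs,nyvj] -> 13 lines: bbiyv jsne lfsc hbzy uam ato nrzqo sxq zfhvr ahnjs nyvj vzbh pun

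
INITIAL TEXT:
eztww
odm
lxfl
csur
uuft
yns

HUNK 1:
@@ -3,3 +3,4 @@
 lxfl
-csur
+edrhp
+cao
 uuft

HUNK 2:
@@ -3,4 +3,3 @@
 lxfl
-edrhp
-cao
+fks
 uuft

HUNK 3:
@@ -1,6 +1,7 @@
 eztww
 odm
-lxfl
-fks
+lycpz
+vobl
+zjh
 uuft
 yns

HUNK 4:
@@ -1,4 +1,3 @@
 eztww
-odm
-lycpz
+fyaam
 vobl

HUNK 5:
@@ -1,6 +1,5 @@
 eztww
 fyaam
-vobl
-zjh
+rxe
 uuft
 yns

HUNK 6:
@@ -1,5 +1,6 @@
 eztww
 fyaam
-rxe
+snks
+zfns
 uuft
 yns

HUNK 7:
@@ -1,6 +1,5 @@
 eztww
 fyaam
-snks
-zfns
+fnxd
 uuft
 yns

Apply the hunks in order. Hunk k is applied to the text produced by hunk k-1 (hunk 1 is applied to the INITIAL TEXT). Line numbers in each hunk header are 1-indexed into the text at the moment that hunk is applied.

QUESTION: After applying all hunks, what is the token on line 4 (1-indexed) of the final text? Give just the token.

Hunk 1: at line 3 remove [csur] add [edrhp,cao] -> 7 lines: eztww odm lxfl edrhp cao uuft yns
Hunk 2: at line 3 remove [edrhp,cao] add [fks] -> 6 lines: eztww odm lxfl fks uuft yns
Hunk 3: at line 1 remove [lxfl,fks] add [lycpz,vobl,zjh] -> 7 lines: eztww odm lycpz vobl zjh uuft yns
Hunk 4: at line 1 remove [odm,lycpz] add [fyaam] -> 6 lines: eztww fyaam vobl zjh uuft yns
Hunk 5: at line 1 remove [vobl,zjh] add [rxe] -> 5 lines: eztww fyaam rxe uuft yns
Hunk 6: at line 1 remove [rxe] add [snks,zfns] -> 6 lines: eztww fyaam snks zfns uuft yns
Hunk 7: at line 1 remove [snks,zfns] add [fnxd] -> 5 lines: eztww fyaam fnxd uuft yns
Final line 4: uuft

Answer: uuft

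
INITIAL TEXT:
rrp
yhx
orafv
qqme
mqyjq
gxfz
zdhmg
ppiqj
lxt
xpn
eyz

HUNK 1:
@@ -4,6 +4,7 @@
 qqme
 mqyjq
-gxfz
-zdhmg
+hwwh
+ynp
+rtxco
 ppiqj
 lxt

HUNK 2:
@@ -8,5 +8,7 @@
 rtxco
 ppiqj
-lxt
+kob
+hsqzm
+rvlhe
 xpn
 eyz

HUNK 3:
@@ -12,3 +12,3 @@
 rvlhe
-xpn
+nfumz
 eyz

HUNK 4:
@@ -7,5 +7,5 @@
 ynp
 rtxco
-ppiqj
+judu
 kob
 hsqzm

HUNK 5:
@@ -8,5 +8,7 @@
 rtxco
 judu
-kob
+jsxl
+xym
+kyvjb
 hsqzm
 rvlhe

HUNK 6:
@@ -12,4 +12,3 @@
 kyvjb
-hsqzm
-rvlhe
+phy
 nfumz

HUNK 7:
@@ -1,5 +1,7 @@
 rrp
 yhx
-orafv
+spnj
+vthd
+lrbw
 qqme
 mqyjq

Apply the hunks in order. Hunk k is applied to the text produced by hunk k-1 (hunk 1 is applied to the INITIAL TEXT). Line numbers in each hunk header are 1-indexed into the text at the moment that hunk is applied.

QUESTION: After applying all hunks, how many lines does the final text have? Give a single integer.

Answer: 17

Derivation:
Hunk 1: at line 4 remove [gxfz,zdhmg] add [hwwh,ynp,rtxco] -> 12 lines: rrp yhx orafv qqme mqyjq hwwh ynp rtxco ppiqj lxt xpn eyz
Hunk 2: at line 8 remove [lxt] add [kob,hsqzm,rvlhe] -> 14 lines: rrp yhx orafv qqme mqyjq hwwh ynp rtxco ppiqj kob hsqzm rvlhe xpn eyz
Hunk 3: at line 12 remove [xpn] add [nfumz] -> 14 lines: rrp yhx orafv qqme mqyjq hwwh ynp rtxco ppiqj kob hsqzm rvlhe nfumz eyz
Hunk 4: at line 7 remove [ppiqj] add [judu] -> 14 lines: rrp yhx orafv qqme mqyjq hwwh ynp rtxco judu kob hsqzm rvlhe nfumz eyz
Hunk 5: at line 8 remove [kob] add [jsxl,xym,kyvjb] -> 16 lines: rrp yhx orafv qqme mqyjq hwwh ynp rtxco judu jsxl xym kyvjb hsqzm rvlhe nfumz eyz
Hunk 6: at line 12 remove [hsqzm,rvlhe] add [phy] -> 15 lines: rrp yhx orafv qqme mqyjq hwwh ynp rtxco judu jsxl xym kyvjb phy nfumz eyz
Hunk 7: at line 1 remove [orafv] add [spnj,vthd,lrbw] -> 17 lines: rrp yhx spnj vthd lrbw qqme mqyjq hwwh ynp rtxco judu jsxl xym kyvjb phy nfumz eyz
Final line count: 17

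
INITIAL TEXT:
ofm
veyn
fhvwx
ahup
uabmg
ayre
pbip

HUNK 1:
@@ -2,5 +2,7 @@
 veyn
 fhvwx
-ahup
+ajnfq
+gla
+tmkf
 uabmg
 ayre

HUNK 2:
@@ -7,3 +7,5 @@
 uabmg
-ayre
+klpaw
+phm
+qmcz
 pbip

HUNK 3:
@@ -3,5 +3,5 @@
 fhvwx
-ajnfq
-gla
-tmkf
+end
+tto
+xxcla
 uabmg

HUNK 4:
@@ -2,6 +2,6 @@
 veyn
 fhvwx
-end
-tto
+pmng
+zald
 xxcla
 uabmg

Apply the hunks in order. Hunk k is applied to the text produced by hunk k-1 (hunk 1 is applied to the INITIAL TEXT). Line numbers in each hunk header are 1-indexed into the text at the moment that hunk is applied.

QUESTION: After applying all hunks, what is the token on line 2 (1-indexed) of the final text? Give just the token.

Answer: veyn

Derivation:
Hunk 1: at line 2 remove [ahup] add [ajnfq,gla,tmkf] -> 9 lines: ofm veyn fhvwx ajnfq gla tmkf uabmg ayre pbip
Hunk 2: at line 7 remove [ayre] add [klpaw,phm,qmcz] -> 11 lines: ofm veyn fhvwx ajnfq gla tmkf uabmg klpaw phm qmcz pbip
Hunk 3: at line 3 remove [ajnfq,gla,tmkf] add [end,tto,xxcla] -> 11 lines: ofm veyn fhvwx end tto xxcla uabmg klpaw phm qmcz pbip
Hunk 4: at line 2 remove [end,tto] add [pmng,zald] -> 11 lines: ofm veyn fhvwx pmng zald xxcla uabmg klpaw phm qmcz pbip
Final line 2: veyn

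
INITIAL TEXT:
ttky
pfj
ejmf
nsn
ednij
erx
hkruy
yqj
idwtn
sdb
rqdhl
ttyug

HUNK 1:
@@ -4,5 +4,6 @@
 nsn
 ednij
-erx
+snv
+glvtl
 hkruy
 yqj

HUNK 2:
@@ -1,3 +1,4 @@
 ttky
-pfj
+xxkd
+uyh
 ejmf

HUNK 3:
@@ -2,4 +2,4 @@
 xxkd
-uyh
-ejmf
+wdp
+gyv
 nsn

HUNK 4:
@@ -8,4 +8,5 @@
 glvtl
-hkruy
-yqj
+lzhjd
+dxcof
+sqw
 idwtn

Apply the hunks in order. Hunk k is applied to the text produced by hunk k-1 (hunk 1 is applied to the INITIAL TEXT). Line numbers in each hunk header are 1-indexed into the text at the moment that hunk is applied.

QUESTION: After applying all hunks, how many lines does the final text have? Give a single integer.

Hunk 1: at line 4 remove [erx] add [snv,glvtl] -> 13 lines: ttky pfj ejmf nsn ednij snv glvtl hkruy yqj idwtn sdb rqdhl ttyug
Hunk 2: at line 1 remove [pfj] add [xxkd,uyh] -> 14 lines: ttky xxkd uyh ejmf nsn ednij snv glvtl hkruy yqj idwtn sdb rqdhl ttyug
Hunk 3: at line 2 remove [uyh,ejmf] add [wdp,gyv] -> 14 lines: ttky xxkd wdp gyv nsn ednij snv glvtl hkruy yqj idwtn sdb rqdhl ttyug
Hunk 4: at line 8 remove [hkruy,yqj] add [lzhjd,dxcof,sqw] -> 15 lines: ttky xxkd wdp gyv nsn ednij snv glvtl lzhjd dxcof sqw idwtn sdb rqdhl ttyug
Final line count: 15

Answer: 15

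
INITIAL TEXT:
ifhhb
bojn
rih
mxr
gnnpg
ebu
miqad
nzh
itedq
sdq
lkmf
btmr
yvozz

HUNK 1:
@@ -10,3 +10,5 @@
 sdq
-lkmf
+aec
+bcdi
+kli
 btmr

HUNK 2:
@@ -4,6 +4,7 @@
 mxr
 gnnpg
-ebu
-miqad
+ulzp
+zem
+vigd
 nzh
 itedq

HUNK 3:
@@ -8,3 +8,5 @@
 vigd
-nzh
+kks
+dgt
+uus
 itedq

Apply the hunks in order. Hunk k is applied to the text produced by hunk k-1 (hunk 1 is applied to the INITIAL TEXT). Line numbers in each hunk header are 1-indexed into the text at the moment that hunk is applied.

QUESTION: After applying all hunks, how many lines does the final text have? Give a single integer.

Answer: 18

Derivation:
Hunk 1: at line 10 remove [lkmf] add [aec,bcdi,kli] -> 15 lines: ifhhb bojn rih mxr gnnpg ebu miqad nzh itedq sdq aec bcdi kli btmr yvozz
Hunk 2: at line 4 remove [ebu,miqad] add [ulzp,zem,vigd] -> 16 lines: ifhhb bojn rih mxr gnnpg ulzp zem vigd nzh itedq sdq aec bcdi kli btmr yvozz
Hunk 3: at line 8 remove [nzh] add [kks,dgt,uus] -> 18 lines: ifhhb bojn rih mxr gnnpg ulzp zem vigd kks dgt uus itedq sdq aec bcdi kli btmr yvozz
Final line count: 18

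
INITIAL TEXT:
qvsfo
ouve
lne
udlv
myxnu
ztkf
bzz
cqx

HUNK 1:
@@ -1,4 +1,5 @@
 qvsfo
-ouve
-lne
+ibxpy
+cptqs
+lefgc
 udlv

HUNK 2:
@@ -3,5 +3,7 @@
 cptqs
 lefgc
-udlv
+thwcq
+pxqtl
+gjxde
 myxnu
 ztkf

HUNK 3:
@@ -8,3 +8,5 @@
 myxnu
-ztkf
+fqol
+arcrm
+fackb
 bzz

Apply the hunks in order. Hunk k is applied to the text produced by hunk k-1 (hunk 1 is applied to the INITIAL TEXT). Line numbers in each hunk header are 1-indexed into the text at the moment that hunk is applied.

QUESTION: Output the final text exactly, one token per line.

Hunk 1: at line 1 remove [ouve,lne] add [ibxpy,cptqs,lefgc] -> 9 lines: qvsfo ibxpy cptqs lefgc udlv myxnu ztkf bzz cqx
Hunk 2: at line 3 remove [udlv] add [thwcq,pxqtl,gjxde] -> 11 lines: qvsfo ibxpy cptqs lefgc thwcq pxqtl gjxde myxnu ztkf bzz cqx
Hunk 3: at line 8 remove [ztkf] add [fqol,arcrm,fackb] -> 13 lines: qvsfo ibxpy cptqs lefgc thwcq pxqtl gjxde myxnu fqol arcrm fackb bzz cqx

Answer: qvsfo
ibxpy
cptqs
lefgc
thwcq
pxqtl
gjxde
myxnu
fqol
arcrm
fackb
bzz
cqx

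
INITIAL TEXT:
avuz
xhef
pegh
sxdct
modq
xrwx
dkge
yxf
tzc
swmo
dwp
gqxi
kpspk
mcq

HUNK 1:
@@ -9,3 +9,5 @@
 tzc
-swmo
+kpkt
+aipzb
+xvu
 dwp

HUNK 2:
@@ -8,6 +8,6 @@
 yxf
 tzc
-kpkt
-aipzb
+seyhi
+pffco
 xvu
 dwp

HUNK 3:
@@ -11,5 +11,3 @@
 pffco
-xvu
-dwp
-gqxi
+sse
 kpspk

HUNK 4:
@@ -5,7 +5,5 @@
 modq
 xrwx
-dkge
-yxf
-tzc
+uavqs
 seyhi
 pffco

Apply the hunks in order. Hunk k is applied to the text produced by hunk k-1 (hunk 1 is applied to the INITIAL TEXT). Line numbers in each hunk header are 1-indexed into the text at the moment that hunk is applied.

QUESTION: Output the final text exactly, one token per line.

Answer: avuz
xhef
pegh
sxdct
modq
xrwx
uavqs
seyhi
pffco
sse
kpspk
mcq

Derivation:
Hunk 1: at line 9 remove [swmo] add [kpkt,aipzb,xvu] -> 16 lines: avuz xhef pegh sxdct modq xrwx dkge yxf tzc kpkt aipzb xvu dwp gqxi kpspk mcq
Hunk 2: at line 8 remove [kpkt,aipzb] add [seyhi,pffco] -> 16 lines: avuz xhef pegh sxdct modq xrwx dkge yxf tzc seyhi pffco xvu dwp gqxi kpspk mcq
Hunk 3: at line 11 remove [xvu,dwp,gqxi] add [sse] -> 14 lines: avuz xhef pegh sxdct modq xrwx dkge yxf tzc seyhi pffco sse kpspk mcq
Hunk 4: at line 5 remove [dkge,yxf,tzc] add [uavqs] -> 12 lines: avuz xhef pegh sxdct modq xrwx uavqs seyhi pffco sse kpspk mcq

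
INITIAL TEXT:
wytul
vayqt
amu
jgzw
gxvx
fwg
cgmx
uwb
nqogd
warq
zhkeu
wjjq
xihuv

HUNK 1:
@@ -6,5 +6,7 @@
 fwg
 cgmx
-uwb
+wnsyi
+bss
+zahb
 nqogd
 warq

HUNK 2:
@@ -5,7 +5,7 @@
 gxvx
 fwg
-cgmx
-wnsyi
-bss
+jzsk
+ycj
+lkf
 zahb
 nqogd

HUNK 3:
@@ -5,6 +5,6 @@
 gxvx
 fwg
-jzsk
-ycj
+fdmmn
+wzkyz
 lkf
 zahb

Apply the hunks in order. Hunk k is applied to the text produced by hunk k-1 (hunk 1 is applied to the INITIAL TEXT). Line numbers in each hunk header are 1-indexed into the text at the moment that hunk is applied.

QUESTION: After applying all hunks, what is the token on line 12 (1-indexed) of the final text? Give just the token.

Answer: warq

Derivation:
Hunk 1: at line 6 remove [uwb] add [wnsyi,bss,zahb] -> 15 lines: wytul vayqt amu jgzw gxvx fwg cgmx wnsyi bss zahb nqogd warq zhkeu wjjq xihuv
Hunk 2: at line 5 remove [cgmx,wnsyi,bss] add [jzsk,ycj,lkf] -> 15 lines: wytul vayqt amu jgzw gxvx fwg jzsk ycj lkf zahb nqogd warq zhkeu wjjq xihuv
Hunk 3: at line 5 remove [jzsk,ycj] add [fdmmn,wzkyz] -> 15 lines: wytul vayqt amu jgzw gxvx fwg fdmmn wzkyz lkf zahb nqogd warq zhkeu wjjq xihuv
Final line 12: warq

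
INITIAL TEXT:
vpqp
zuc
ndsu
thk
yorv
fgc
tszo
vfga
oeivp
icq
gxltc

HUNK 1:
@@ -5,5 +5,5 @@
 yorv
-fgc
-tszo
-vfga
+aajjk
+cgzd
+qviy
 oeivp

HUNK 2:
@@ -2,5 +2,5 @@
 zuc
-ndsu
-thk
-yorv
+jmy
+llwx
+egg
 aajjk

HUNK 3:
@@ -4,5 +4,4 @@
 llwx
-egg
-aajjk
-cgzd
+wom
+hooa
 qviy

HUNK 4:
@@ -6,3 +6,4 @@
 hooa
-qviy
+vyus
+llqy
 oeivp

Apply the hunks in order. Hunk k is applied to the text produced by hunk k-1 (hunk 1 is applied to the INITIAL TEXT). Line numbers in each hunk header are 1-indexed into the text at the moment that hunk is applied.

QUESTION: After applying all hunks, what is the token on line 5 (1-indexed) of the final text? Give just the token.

Answer: wom

Derivation:
Hunk 1: at line 5 remove [fgc,tszo,vfga] add [aajjk,cgzd,qviy] -> 11 lines: vpqp zuc ndsu thk yorv aajjk cgzd qviy oeivp icq gxltc
Hunk 2: at line 2 remove [ndsu,thk,yorv] add [jmy,llwx,egg] -> 11 lines: vpqp zuc jmy llwx egg aajjk cgzd qviy oeivp icq gxltc
Hunk 3: at line 4 remove [egg,aajjk,cgzd] add [wom,hooa] -> 10 lines: vpqp zuc jmy llwx wom hooa qviy oeivp icq gxltc
Hunk 4: at line 6 remove [qviy] add [vyus,llqy] -> 11 lines: vpqp zuc jmy llwx wom hooa vyus llqy oeivp icq gxltc
Final line 5: wom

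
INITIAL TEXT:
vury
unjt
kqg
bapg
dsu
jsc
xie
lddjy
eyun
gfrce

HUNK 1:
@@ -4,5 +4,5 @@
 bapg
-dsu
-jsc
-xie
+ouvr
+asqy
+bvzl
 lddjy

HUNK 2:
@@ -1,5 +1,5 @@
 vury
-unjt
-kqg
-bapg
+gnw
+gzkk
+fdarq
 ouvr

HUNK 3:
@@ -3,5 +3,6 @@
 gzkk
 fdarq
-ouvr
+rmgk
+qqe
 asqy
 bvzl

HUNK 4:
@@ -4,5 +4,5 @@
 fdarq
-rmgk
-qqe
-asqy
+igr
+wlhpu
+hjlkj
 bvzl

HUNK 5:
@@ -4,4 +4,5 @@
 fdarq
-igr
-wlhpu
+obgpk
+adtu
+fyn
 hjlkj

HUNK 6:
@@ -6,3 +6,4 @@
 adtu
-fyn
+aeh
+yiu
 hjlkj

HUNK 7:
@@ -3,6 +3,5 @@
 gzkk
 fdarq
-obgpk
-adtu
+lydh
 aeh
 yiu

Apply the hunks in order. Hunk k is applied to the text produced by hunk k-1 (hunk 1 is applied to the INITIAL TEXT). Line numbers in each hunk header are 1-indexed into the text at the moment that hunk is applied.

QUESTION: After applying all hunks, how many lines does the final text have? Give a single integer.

Answer: 12

Derivation:
Hunk 1: at line 4 remove [dsu,jsc,xie] add [ouvr,asqy,bvzl] -> 10 lines: vury unjt kqg bapg ouvr asqy bvzl lddjy eyun gfrce
Hunk 2: at line 1 remove [unjt,kqg,bapg] add [gnw,gzkk,fdarq] -> 10 lines: vury gnw gzkk fdarq ouvr asqy bvzl lddjy eyun gfrce
Hunk 3: at line 3 remove [ouvr] add [rmgk,qqe] -> 11 lines: vury gnw gzkk fdarq rmgk qqe asqy bvzl lddjy eyun gfrce
Hunk 4: at line 4 remove [rmgk,qqe,asqy] add [igr,wlhpu,hjlkj] -> 11 lines: vury gnw gzkk fdarq igr wlhpu hjlkj bvzl lddjy eyun gfrce
Hunk 5: at line 4 remove [igr,wlhpu] add [obgpk,adtu,fyn] -> 12 lines: vury gnw gzkk fdarq obgpk adtu fyn hjlkj bvzl lddjy eyun gfrce
Hunk 6: at line 6 remove [fyn] add [aeh,yiu] -> 13 lines: vury gnw gzkk fdarq obgpk adtu aeh yiu hjlkj bvzl lddjy eyun gfrce
Hunk 7: at line 3 remove [obgpk,adtu] add [lydh] -> 12 lines: vury gnw gzkk fdarq lydh aeh yiu hjlkj bvzl lddjy eyun gfrce
Final line count: 12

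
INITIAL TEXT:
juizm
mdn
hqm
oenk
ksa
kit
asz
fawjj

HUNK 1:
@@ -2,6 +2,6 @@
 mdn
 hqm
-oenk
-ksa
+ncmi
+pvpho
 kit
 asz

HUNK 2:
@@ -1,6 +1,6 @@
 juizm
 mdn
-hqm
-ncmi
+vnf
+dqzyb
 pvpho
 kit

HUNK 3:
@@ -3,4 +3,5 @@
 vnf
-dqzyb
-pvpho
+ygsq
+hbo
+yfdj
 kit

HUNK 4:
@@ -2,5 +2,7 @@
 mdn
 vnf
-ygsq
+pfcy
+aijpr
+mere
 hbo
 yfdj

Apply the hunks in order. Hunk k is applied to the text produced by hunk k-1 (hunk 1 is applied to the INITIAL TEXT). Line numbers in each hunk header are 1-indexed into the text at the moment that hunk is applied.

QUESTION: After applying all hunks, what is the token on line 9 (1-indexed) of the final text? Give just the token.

Hunk 1: at line 2 remove [oenk,ksa] add [ncmi,pvpho] -> 8 lines: juizm mdn hqm ncmi pvpho kit asz fawjj
Hunk 2: at line 1 remove [hqm,ncmi] add [vnf,dqzyb] -> 8 lines: juizm mdn vnf dqzyb pvpho kit asz fawjj
Hunk 3: at line 3 remove [dqzyb,pvpho] add [ygsq,hbo,yfdj] -> 9 lines: juizm mdn vnf ygsq hbo yfdj kit asz fawjj
Hunk 4: at line 2 remove [ygsq] add [pfcy,aijpr,mere] -> 11 lines: juizm mdn vnf pfcy aijpr mere hbo yfdj kit asz fawjj
Final line 9: kit

Answer: kit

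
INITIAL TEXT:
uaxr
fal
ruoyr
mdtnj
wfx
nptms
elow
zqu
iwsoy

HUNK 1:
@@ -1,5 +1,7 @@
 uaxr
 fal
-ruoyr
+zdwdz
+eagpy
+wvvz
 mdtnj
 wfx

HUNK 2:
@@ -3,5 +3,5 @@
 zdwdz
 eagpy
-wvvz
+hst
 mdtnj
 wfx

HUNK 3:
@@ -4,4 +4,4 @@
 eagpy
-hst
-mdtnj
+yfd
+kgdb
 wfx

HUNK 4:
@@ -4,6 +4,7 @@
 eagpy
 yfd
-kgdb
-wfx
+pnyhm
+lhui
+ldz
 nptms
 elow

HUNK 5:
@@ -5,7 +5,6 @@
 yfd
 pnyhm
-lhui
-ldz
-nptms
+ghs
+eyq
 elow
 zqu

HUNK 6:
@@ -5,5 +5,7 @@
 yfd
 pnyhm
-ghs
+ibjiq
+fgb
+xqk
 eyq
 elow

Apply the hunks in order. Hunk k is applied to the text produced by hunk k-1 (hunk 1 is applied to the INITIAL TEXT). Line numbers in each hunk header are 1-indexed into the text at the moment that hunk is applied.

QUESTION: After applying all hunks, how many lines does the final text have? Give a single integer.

Hunk 1: at line 1 remove [ruoyr] add [zdwdz,eagpy,wvvz] -> 11 lines: uaxr fal zdwdz eagpy wvvz mdtnj wfx nptms elow zqu iwsoy
Hunk 2: at line 3 remove [wvvz] add [hst] -> 11 lines: uaxr fal zdwdz eagpy hst mdtnj wfx nptms elow zqu iwsoy
Hunk 3: at line 4 remove [hst,mdtnj] add [yfd,kgdb] -> 11 lines: uaxr fal zdwdz eagpy yfd kgdb wfx nptms elow zqu iwsoy
Hunk 4: at line 4 remove [kgdb,wfx] add [pnyhm,lhui,ldz] -> 12 lines: uaxr fal zdwdz eagpy yfd pnyhm lhui ldz nptms elow zqu iwsoy
Hunk 5: at line 5 remove [lhui,ldz,nptms] add [ghs,eyq] -> 11 lines: uaxr fal zdwdz eagpy yfd pnyhm ghs eyq elow zqu iwsoy
Hunk 6: at line 5 remove [ghs] add [ibjiq,fgb,xqk] -> 13 lines: uaxr fal zdwdz eagpy yfd pnyhm ibjiq fgb xqk eyq elow zqu iwsoy
Final line count: 13

Answer: 13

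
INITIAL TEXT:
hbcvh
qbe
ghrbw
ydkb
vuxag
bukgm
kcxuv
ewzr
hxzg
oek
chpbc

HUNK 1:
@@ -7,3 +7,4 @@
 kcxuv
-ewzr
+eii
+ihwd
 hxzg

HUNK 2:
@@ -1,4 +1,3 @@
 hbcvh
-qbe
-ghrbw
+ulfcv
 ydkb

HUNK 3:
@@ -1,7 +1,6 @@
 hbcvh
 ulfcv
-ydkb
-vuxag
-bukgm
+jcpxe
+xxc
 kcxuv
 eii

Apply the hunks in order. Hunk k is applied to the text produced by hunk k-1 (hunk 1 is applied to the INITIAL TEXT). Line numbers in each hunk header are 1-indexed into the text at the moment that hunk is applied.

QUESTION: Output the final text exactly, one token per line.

Hunk 1: at line 7 remove [ewzr] add [eii,ihwd] -> 12 lines: hbcvh qbe ghrbw ydkb vuxag bukgm kcxuv eii ihwd hxzg oek chpbc
Hunk 2: at line 1 remove [qbe,ghrbw] add [ulfcv] -> 11 lines: hbcvh ulfcv ydkb vuxag bukgm kcxuv eii ihwd hxzg oek chpbc
Hunk 3: at line 1 remove [ydkb,vuxag,bukgm] add [jcpxe,xxc] -> 10 lines: hbcvh ulfcv jcpxe xxc kcxuv eii ihwd hxzg oek chpbc

Answer: hbcvh
ulfcv
jcpxe
xxc
kcxuv
eii
ihwd
hxzg
oek
chpbc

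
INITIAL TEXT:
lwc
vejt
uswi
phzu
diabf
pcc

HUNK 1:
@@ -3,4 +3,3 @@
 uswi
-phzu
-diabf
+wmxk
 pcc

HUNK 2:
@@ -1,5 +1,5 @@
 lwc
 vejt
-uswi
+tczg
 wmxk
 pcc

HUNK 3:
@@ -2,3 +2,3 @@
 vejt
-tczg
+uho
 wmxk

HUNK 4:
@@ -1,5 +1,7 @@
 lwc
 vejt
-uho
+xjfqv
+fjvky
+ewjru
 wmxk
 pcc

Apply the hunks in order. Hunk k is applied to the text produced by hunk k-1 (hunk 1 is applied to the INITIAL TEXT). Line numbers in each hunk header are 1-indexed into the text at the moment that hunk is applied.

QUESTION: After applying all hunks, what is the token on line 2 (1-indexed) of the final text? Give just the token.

Answer: vejt

Derivation:
Hunk 1: at line 3 remove [phzu,diabf] add [wmxk] -> 5 lines: lwc vejt uswi wmxk pcc
Hunk 2: at line 1 remove [uswi] add [tczg] -> 5 lines: lwc vejt tczg wmxk pcc
Hunk 3: at line 2 remove [tczg] add [uho] -> 5 lines: lwc vejt uho wmxk pcc
Hunk 4: at line 1 remove [uho] add [xjfqv,fjvky,ewjru] -> 7 lines: lwc vejt xjfqv fjvky ewjru wmxk pcc
Final line 2: vejt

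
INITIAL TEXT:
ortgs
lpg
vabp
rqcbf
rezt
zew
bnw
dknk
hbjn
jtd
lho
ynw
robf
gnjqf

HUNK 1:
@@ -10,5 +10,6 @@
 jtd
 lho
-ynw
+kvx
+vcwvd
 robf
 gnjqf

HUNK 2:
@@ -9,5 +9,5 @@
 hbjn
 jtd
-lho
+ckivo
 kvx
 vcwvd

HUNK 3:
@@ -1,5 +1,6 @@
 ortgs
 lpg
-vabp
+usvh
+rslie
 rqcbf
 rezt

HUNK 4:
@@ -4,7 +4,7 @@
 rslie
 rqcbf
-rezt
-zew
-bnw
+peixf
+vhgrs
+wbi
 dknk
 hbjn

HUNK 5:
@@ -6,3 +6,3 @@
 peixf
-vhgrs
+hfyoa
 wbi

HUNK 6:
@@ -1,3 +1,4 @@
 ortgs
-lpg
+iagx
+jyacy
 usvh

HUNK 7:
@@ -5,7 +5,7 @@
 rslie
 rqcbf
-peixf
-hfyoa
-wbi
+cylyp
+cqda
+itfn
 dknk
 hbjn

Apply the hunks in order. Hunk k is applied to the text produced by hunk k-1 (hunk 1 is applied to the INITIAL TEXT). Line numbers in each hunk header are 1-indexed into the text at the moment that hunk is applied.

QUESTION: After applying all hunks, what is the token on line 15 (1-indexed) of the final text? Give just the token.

Answer: vcwvd

Derivation:
Hunk 1: at line 10 remove [ynw] add [kvx,vcwvd] -> 15 lines: ortgs lpg vabp rqcbf rezt zew bnw dknk hbjn jtd lho kvx vcwvd robf gnjqf
Hunk 2: at line 9 remove [lho] add [ckivo] -> 15 lines: ortgs lpg vabp rqcbf rezt zew bnw dknk hbjn jtd ckivo kvx vcwvd robf gnjqf
Hunk 3: at line 1 remove [vabp] add [usvh,rslie] -> 16 lines: ortgs lpg usvh rslie rqcbf rezt zew bnw dknk hbjn jtd ckivo kvx vcwvd robf gnjqf
Hunk 4: at line 4 remove [rezt,zew,bnw] add [peixf,vhgrs,wbi] -> 16 lines: ortgs lpg usvh rslie rqcbf peixf vhgrs wbi dknk hbjn jtd ckivo kvx vcwvd robf gnjqf
Hunk 5: at line 6 remove [vhgrs] add [hfyoa] -> 16 lines: ortgs lpg usvh rslie rqcbf peixf hfyoa wbi dknk hbjn jtd ckivo kvx vcwvd robf gnjqf
Hunk 6: at line 1 remove [lpg] add [iagx,jyacy] -> 17 lines: ortgs iagx jyacy usvh rslie rqcbf peixf hfyoa wbi dknk hbjn jtd ckivo kvx vcwvd robf gnjqf
Hunk 7: at line 5 remove [peixf,hfyoa,wbi] add [cylyp,cqda,itfn] -> 17 lines: ortgs iagx jyacy usvh rslie rqcbf cylyp cqda itfn dknk hbjn jtd ckivo kvx vcwvd robf gnjqf
Final line 15: vcwvd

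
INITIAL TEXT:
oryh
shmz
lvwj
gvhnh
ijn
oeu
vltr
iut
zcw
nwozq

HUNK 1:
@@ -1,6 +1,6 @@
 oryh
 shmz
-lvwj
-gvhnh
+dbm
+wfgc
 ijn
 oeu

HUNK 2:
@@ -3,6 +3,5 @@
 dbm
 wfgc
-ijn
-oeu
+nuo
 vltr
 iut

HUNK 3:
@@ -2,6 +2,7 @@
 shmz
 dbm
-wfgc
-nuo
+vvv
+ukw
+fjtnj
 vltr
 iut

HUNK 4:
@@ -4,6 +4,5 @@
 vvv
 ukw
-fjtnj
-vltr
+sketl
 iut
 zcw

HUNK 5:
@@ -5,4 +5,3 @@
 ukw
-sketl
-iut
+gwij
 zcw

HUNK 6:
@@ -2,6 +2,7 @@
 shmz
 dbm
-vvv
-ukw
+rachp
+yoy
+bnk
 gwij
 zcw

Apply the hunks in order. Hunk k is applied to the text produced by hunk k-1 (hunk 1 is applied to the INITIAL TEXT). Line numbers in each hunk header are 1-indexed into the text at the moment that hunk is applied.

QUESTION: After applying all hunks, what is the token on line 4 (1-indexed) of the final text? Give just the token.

Hunk 1: at line 1 remove [lvwj,gvhnh] add [dbm,wfgc] -> 10 lines: oryh shmz dbm wfgc ijn oeu vltr iut zcw nwozq
Hunk 2: at line 3 remove [ijn,oeu] add [nuo] -> 9 lines: oryh shmz dbm wfgc nuo vltr iut zcw nwozq
Hunk 3: at line 2 remove [wfgc,nuo] add [vvv,ukw,fjtnj] -> 10 lines: oryh shmz dbm vvv ukw fjtnj vltr iut zcw nwozq
Hunk 4: at line 4 remove [fjtnj,vltr] add [sketl] -> 9 lines: oryh shmz dbm vvv ukw sketl iut zcw nwozq
Hunk 5: at line 5 remove [sketl,iut] add [gwij] -> 8 lines: oryh shmz dbm vvv ukw gwij zcw nwozq
Hunk 6: at line 2 remove [vvv,ukw] add [rachp,yoy,bnk] -> 9 lines: oryh shmz dbm rachp yoy bnk gwij zcw nwozq
Final line 4: rachp

Answer: rachp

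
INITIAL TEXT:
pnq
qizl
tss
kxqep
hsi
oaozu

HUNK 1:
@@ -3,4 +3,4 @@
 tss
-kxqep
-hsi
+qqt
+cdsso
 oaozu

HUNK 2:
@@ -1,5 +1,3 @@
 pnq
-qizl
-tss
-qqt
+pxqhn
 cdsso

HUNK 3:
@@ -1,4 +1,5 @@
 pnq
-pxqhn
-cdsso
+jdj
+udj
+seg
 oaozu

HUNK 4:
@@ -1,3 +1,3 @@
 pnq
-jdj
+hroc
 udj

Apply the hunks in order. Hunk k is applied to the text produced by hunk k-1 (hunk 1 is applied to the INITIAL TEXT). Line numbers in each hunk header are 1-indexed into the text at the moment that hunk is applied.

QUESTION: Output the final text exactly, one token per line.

Hunk 1: at line 3 remove [kxqep,hsi] add [qqt,cdsso] -> 6 lines: pnq qizl tss qqt cdsso oaozu
Hunk 2: at line 1 remove [qizl,tss,qqt] add [pxqhn] -> 4 lines: pnq pxqhn cdsso oaozu
Hunk 3: at line 1 remove [pxqhn,cdsso] add [jdj,udj,seg] -> 5 lines: pnq jdj udj seg oaozu
Hunk 4: at line 1 remove [jdj] add [hroc] -> 5 lines: pnq hroc udj seg oaozu

Answer: pnq
hroc
udj
seg
oaozu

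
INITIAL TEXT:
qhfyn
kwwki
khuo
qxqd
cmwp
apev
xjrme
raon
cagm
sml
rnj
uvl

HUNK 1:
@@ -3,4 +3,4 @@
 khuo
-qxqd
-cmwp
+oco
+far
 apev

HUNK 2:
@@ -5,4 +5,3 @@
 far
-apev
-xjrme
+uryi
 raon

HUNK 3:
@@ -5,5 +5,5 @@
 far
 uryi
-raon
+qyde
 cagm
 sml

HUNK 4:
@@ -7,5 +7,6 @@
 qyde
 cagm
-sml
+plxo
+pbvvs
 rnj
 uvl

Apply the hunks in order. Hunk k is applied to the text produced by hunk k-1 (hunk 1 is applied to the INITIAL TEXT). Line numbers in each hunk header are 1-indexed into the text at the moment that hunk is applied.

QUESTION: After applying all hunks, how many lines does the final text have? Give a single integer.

Answer: 12

Derivation:
Hunk 1: at line 3 remove [qxqd,cmwp] add [oco,far] -> 12 lines: qhfyn kwwki khuo oco far apev xjrme raon cagm sml rnj uvl
Hunk 2: at line 5 remove [apev,xjrme] add [uryi] -> 11 lines: qhfyn kwwki khuo oco far uryi raon cagm sml rnj uvl
Hunk 3: at line 5 remove [raon] add [qyde] -> 11 lines: qhfyn kwwki khuo oco far uryi qyde cagm sml rnj uvl
Hunk 4: at line 7 remove [sml] add [plxo,pbvvs] -> 12 lines: qhfyn kwwki khuo oco far uryi qyde cagm plxo pbvvs rnj uvl
Final line count: 12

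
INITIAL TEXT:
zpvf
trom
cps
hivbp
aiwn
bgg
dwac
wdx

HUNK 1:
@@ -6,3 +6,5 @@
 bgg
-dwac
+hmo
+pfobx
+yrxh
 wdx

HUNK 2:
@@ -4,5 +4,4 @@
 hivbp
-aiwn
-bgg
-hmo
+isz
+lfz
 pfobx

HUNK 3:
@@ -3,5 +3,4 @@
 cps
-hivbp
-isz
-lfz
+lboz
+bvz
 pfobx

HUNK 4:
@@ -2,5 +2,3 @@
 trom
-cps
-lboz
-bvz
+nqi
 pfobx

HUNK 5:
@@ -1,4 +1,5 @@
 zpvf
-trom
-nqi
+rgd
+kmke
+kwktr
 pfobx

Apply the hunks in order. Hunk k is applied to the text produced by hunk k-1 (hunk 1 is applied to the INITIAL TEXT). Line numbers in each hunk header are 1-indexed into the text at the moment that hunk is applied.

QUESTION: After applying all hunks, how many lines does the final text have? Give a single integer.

Hunk 1: at line 6 remove [dwac] add [hmo,pfobx,yrxh] -> 10 lines: zpvf trom cps hivbp aiwn bgg hmo pfobx yrxh wdx
Hunk 2: at line 4 remove [aiwn,bgg,hmo] add [isz,lfz] -> 9 lines: zpvf trom cps hivbp isz lfz pfobx yrxh wdx
Hunk 3: at line 3 remove [hivbp,isz,lfz] add [lboz,bvz] -> 8 lines: zpvf trom cps lboz bvz pfobx yrxh wdx
Hunk 4: at line 2 remove [cps,lboz,bvz] add [nqi] -> 6 lines: zpvf trom nqi pfobx yrxh wdx
Hunk 5: at line 1 remove [trom,nqi] add [rgd,kmke,kwktr] -> 7 lines: zpvf rgd kmke kwktr pfobx yrxh wdx
Final line count: 7

Answer: 7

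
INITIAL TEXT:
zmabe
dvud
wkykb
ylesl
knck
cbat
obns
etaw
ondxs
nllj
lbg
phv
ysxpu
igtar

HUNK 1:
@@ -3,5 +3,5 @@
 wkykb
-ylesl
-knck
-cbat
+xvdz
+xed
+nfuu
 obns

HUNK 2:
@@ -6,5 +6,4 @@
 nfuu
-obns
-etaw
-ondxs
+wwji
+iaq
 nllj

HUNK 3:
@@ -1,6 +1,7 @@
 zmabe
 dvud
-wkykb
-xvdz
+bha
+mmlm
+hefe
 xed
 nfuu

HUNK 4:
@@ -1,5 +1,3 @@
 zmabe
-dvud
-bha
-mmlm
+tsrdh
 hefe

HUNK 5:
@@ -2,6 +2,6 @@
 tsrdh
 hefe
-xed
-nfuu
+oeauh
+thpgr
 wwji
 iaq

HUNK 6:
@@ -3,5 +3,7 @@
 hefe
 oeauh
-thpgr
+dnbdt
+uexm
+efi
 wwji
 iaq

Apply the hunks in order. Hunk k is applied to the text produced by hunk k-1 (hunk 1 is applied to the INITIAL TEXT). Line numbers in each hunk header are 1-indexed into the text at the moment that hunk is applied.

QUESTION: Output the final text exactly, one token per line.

Answer: zmabe
tsrdh
hefe
oeauh
dnbdt
uexm
efi
wwji
iaq
nllj
lbg
phv
ysxpu
igtar

Derivation:
Hunk 1: at line 3 remove [ylesl,knck,cbat] add [xvdz,xed,nfuu] -> 14 lines: zmabe dvud wkykb xvdz xed nfuu obns etaw ondxs nllj lbg phv ysxpu igtar
Hunk 2: at line 6 remove [obns,etaw,ondxs] add [wwji,iaq] -> 13 lines: zmabe dvud wkykb xvdz xed nfuu wwji iaq nllj lbg phv ysxpu igtar
Hunk 3: at line 1 remove [wkykb,xvdz] add [bha,mmlm,hefe] -> 14 lines: zmabe dvud bha mmlm hefe xed nfuu wwji iaq nllj lbg phv ysxpu igtar
Hunk 4: at line 1 remove [dvud,bha,mmlm] add [tsrdh] -> 12 lines: zmabe tsrdh hefe xed nfuu wwji iaq nllj lbg phv ysxpu igtar
Hunk 5: at line 2 remove [xed,nfuu] add [oeauh,thpgr] -> 12 lines: zmabe tsrdh hefe oeauh thpgr wwji iaq nllj lbg phv ysxpu igtar
Hunk 6: at line 3 remove [thpgr] add [dnbdt,uexm,efi] -> 14 lines: zmabe tsrdh hefe oeauh dnbdt uexm efi wwji iaq nllj lbg phv ysxpu igtar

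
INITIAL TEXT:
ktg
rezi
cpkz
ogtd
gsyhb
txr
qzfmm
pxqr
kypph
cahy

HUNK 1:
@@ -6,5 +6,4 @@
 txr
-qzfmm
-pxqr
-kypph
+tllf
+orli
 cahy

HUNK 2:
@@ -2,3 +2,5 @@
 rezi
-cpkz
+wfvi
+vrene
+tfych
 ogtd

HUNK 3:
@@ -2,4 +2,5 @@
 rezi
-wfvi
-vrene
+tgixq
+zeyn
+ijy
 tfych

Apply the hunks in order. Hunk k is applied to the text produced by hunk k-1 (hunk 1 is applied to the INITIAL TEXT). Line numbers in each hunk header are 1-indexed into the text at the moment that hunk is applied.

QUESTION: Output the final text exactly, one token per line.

Answer: ktg
rezi
tgixq
zeyn
ijy
tfych
ogtd
gsyhb
txr
tllf
orli
cahy

Derivation:
Hunk 1: at line 6 remove [qzfmm,pxqr,kypph] add [tllf,orli] -> 9 lines: ktg rezi cpkz ogtd gsyhb txr tllf orli cahy
Hunk 2: at line 2 remove [cpkz] add [wfvi,vrene,tfych] -> 11 lines: ktg rezi wfvi vrene tfych ogtd gsyhb txr tllf orli cahy
Hunk 3: at line 2 remove [wfvi,vrene] add [tgixq,zeyn,ijy] -> 12 lines: ktg rezi tgixq zeyn ijy tfych ogtd gsyhb txr tllf orli cahy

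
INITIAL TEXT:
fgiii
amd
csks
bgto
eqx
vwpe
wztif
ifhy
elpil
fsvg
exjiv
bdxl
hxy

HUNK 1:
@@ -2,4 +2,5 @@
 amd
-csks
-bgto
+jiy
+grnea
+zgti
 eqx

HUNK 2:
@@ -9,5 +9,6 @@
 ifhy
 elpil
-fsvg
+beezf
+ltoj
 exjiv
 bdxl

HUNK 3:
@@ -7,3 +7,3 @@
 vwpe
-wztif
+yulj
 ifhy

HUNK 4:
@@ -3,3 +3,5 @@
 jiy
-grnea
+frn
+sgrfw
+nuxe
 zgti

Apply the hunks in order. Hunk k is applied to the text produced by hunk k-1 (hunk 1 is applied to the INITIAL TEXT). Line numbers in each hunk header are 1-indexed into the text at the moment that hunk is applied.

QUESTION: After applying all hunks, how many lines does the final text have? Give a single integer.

Answer: 17

Derivation:
Hunk 1: at line 2 remove [csks,bgto] add [jiy,grnea,zgti] -> 14 lines: fgiii amd jiy grnea zgti eqx vwpe wztif ifhy elpil fsvg exjiv bdxl hxy
Hunk 2: at line 9 remove [fsvg] add [beezf,ltoj] -> 15 lines: fgiii amd jiy grnea zgti eqx vwpe wztif ifhy elpil beezf ltoj exjiv bdxl hxy
Hunk 3: at line 7 remove [wztif] add [yulj] -> 15 lines: fgiii amd jiy grnea zgti eqx vwpe yulj ifhy elpil beezf ltoj exjiv bdxl hxy
Hunk 4: at line 3 remove [grnea] add [frn,sgrfw,nuxe] -> 17 lines: fgiii amd jiy frn sgrfw nuxe zgti eqx vwpe yulj ifhy elpil beezf ltoj exjiv bdxl hxy
Final line count: 17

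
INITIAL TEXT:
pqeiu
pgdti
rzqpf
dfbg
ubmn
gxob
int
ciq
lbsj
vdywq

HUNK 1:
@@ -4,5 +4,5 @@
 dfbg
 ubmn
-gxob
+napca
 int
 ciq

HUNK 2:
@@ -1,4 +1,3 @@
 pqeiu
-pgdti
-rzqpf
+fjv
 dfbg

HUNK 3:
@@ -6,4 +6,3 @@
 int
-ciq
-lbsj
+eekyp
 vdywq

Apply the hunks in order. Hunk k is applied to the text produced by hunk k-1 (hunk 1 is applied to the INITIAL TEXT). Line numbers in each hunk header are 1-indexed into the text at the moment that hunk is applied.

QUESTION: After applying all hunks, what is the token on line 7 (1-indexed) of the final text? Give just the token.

Answer: eekyp

Derivation:
Hunk 1: at line 4 remove [gxob] add [napca] -> 10 lines: pqeiu pgdti rzqpf dfbg ubmn napca int ciq lbsj vdywq
Hunk 2: at line 1 remove [pgdti,rzqpf] add [fjv] -> 9 lines: pqeiu fjv dfbg ubmn napca int ciq lbsj vdywq
Hunk 3: at line 6 remove [ciq,lbsj] add [eekyp] -> 8 lines: pqeiu fjv dfbg ubmn napca int eekyp vdywq
Final line 7: eekyp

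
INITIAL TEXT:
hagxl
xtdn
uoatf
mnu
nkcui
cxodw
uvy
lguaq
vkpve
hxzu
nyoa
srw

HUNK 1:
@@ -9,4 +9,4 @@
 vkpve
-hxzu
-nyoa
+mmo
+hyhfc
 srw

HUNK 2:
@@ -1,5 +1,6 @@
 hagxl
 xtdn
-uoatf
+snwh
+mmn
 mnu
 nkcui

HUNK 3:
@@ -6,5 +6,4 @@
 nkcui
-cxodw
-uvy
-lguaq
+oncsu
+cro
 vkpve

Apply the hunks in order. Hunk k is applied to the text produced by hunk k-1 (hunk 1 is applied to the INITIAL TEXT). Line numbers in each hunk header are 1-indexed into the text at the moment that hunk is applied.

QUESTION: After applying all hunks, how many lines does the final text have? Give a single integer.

Answer: 12

Derivation:
Hunk 1: at line 9 remove [hxzu,nyoa] add [mmo,hyhfc] -> 12 lines: hagxl xtdn uoatf mnu nkcui cxodw uvy lguaq vkpve mmo hyhfc srw
Hunk 2: at line 1 remove [uoatf] add [snwh,mmn] -> 13 lines: hagxl xtdn snwh mmn mnu nkcui cxodw uvy lguaq vkpve mmo hyhfc srw
Hunk 3: at line 6 remove [cxodw,uvy,lguaq] add [oncsu,cro] -> 12 lines: hagxl xtdn snwh mmn mnu nkcui oncsu cro vkpve mmo hyhfc srw
Final line count: 12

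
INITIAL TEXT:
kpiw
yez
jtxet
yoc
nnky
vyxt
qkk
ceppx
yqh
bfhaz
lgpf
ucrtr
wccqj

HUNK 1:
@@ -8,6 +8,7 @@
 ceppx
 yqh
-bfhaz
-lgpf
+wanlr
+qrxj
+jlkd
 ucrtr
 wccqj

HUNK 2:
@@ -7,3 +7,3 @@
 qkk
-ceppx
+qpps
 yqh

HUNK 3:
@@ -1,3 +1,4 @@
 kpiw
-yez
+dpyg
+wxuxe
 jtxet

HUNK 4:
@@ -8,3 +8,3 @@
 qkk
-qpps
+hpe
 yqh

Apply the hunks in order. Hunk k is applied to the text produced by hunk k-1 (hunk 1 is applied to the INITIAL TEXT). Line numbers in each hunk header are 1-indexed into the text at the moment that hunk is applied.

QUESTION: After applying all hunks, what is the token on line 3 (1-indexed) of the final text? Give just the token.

Hunk 1: at line 8 remove [bfhaz,lgpf] add [wanlr,qrxj,jlkd] -> 14 lines: kpiw yez jtxet yoc nnky vyxt qkk ceppx yqh wanlr qrxj jlkd ucrtr wccqj
Hunk 2: at line 7 remove [ceppx] add [qpps] -> 14 lines: kpiw yez jtxet yoc nnky vyxt qkk qpps yqh wanlr qrxj jlkd ucrtr wccqj
Hunk 3: at line 1 remove [yez] add [dpyg,wxuxe] -> 15 lines: kpiw dpyg wxuxe jtxet yoc nnky vyxt qkk qpps yqh wanlr qrxj jlkd ucrtr wccqj
Hunk 4: at line 8 remove [qpps] add [hpe] -> 15 lines: kpiw dpyg wxuxe jtxet yoc nnky vyxt qkk hpe yqh wanlr qrxj jlkd ucrtr wccqj
Final line 3: wxuxe

Answer: wxuxe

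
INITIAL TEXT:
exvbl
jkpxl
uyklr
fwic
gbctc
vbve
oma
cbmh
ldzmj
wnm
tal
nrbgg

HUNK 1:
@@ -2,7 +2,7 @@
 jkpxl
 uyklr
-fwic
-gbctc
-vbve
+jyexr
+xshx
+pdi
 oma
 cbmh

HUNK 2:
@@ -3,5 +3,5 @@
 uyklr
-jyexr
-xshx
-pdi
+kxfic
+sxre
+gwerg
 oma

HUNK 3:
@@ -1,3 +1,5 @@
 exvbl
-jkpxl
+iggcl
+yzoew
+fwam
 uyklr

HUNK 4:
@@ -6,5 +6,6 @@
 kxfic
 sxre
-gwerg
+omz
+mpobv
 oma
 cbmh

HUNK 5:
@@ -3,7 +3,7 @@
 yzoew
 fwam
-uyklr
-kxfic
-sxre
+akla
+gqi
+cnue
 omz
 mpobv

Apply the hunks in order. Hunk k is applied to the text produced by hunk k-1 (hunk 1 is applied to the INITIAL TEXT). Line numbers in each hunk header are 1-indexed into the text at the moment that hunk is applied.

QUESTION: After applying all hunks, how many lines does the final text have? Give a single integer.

Answer: 15

Derivation:
Hunk 1: at line 2 remove [fwic,gbctc,vbve] add [jyexr,xshx,pdi] -> 12 lines: exvbl jkpxl uyklr jyexr xshx pdi oma cbmh ldzmj wnm tal nrbgg
Hunk 2: at line 3 remove [jyexr,xshx,pdi] add [kxfic,sxre,gwerg] -> 12 lines: exvbl jkpxl uyklr kxfic sxre gwerg oma cbmh ldzmj wnm tal nrbgg
Hunk 3: at line 1 remove [jkpxl] add [iggcl,yzoew,fwam] -> 14 lines: exvbl iggcl yzoew fwam uyklr kxfic sxre gwerg oma cbmh ldzmj wnm tal nrbgg
Hunk 4: at line 6 remove [gwerg] add [omz,mpobv] -> 15 lines: exvbl iggcl yzoew fwam uyklr kxfic sxre omz mpobv oma cbmh ldzmj wnm tal nrbgg
Hunk 5: at line 3 remove [uyklr,kxfic,sxre] add [akla,gqi,cnue] -> 15 lines: exvbl iggcl yzoew fwam akla gqi cnue omz mpobv oma cbmh ldzmj wnm tal nrbgg
Final line count: 15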